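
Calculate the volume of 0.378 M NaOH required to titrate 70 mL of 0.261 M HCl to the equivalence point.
V_{base} = 48.3 mL

At equivalence: moles acid = moles base.
moles HCl = 0.261 M × 0.07 L = 0.01827 mol
V_NaOH = 0.01827 mol ÷ 0.378 M = 0.04833 L = 48.3 mL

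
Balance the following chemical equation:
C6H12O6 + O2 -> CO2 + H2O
Balanced equation:
C6H12O6 + 6O2 -> 6CO2 + 6H2O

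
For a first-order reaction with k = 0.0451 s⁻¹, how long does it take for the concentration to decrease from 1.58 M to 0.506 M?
25.25 s

From ln[A] = ln[A]₀ - k·t: t = ln([A]₀/[A])/k = ln(1.58/0.506)/0.0451 = ln(3.1225)/0.0451 = 1.1386/0.0451 = 25.25 s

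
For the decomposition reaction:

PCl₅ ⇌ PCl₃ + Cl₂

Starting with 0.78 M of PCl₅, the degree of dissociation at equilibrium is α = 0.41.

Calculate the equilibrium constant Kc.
K_c = 0.2222

x = α·[A]₀ = 0.41 × 0.78 = 0.3198 M dissociated.
At eq: [PCl₅] = 0.78 − 0.3198 = 0.4602 M; [PCl₃] = [Cl₂] = x = 0.3198 M.
Kc = [PCl₃][Cl₂]/[PCl₅] = (0.3198)²/0.4602 = 0.2222.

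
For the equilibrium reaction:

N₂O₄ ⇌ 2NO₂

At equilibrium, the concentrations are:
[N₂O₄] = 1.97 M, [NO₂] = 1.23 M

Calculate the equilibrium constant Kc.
K_c = 0.7680

Kc = ([NO₂]^2) / ([N₂O₄])
   = ((1.23)^2) / ((1.97))
   = 1.5129 / 1.97 = 0.7680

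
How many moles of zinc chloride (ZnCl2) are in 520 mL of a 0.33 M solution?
Moles = Molarity × Volume (L)
Moles = 0.33 M × 0.52 L = 0.1716 mol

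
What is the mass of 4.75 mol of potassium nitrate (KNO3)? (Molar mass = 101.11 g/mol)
Mass = 4.75 mol × 101.11 g/mol = 480.3 g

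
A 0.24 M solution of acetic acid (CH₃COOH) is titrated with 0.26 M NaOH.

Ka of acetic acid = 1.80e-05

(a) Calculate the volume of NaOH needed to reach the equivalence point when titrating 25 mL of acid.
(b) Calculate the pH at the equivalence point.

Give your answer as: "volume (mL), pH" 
V = 23.1 mL, pH = 8.92

(a) At equivalence: moles acid = moles base.
moles acid = 0.24 × 0.025 = 0.006 mol; V_NaOH = 0.006/0.26 = 0.02308 L = 23.1 mL.
(b) At equivalence, all acid → conjugate base A⁻ at [A⁻] = 0.006/0.04808 = 0.1248 M.
Kb = Kw/Ka = 1.0e-14/1.80e-05 = 5.556e-10; [OH⁻] = √(Kb·[A⁻]) = 8.327e-06; pOH = 5.08; pH = 14 − pOH = 8.92.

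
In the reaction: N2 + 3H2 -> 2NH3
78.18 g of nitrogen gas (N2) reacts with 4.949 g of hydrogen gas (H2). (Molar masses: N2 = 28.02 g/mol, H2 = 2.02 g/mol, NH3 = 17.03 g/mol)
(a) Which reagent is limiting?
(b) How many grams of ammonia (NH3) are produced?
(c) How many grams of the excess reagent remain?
(a) H2, (b) 27.82 g, (c) 55.3 g

Moles of N2 = 78.18 g ÷ 28.02 g/mol = 2.79015 mol
Moles of H2 = 4.949 g ÷ 2.02 g/mol = 2.45 mol
Moles ÷ coefficient: N2: 2.79015/1 = 2.79, H2: 2.45/3 = 0.8167
(a) H2 has the smaller value, so H2 is the limiting reagent.
(b) Moles of NH3 = 2.45 mol H2 × (2/3) = 1.63333 mol; mass = 1.63333 mol × 17.03 g/mol = 27.82 g
(c) N2 consumed = 2.45 × (1/3) = 0.816667 mol; remaining = 2.79015 − 0.816667 = 1.97348 mol; mass = 1.97348 mol × 28.02 g/mol = 55.3 g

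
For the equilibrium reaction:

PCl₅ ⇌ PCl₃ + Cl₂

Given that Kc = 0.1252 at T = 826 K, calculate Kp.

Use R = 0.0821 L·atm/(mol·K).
K_p = 8.4904

Δn = (moles gaseous products) − (moles gaseous reactants) = 1
T = 826 K; RT = 0.0821 × 826 = 67.8146
Kp = Kc·(RT)^Δn = 0.1252 × (67.8146)^1 = 0.1252 × 67.8146 = 8.4904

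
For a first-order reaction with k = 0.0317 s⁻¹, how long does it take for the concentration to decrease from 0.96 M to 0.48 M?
21.87 s

From ln[A] = ln[A]₀ - k·t: t = ln([A]₀/[A])/k = ln(0.96/0.48)/0.0317 = ln(2.0000)/0.0317 = 0.6931/0.0317 = 21.87 s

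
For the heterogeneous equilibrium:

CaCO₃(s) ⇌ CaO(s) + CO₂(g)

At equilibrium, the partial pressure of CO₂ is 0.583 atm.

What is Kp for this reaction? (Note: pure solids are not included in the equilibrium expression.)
K_p = 0.583

Solids (CaCO₃, CaO) have activity 1 and are excluded.
Kp = P(CO₂) = 0.583.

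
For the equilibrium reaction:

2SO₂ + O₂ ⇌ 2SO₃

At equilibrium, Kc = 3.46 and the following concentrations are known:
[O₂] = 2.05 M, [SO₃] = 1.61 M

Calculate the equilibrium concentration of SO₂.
[SO₂] = 0.6045 M

Kc = ([SO₃]^2) / ([SO₂]^2 × [O₂]) = 3.46
[SO₂]^2 = (product terms)/(Kc · other reactant terms) = 2.5921 / (3.46 · 2.05) = 0.36544
[SO₂] = (0.36544)^(1/2) = 0.6045 M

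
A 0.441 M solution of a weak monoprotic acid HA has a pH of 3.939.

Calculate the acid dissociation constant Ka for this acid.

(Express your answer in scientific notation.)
K_a = 3.00e-08

[H⁺] = 10^(−pH) = 10^(−3.939) = 1.151e-04 M. For HA ⇌ H⁺ + A⁻, Ka = x²/(C − x) = (1.151e-04)²/(0.441 − 1.151e-04) = 3.00e-08.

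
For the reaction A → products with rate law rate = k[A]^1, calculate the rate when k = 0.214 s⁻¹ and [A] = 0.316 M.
0.06762 M/s

rate = k·[A]^1 = 0.214·(0.316)^1 = 0.214·0.316 = 0.06762 M/s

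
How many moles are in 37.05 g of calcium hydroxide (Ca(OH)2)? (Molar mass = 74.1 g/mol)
Moles = 37.05 g ÷ 74.1 g/mol = 0.5 mol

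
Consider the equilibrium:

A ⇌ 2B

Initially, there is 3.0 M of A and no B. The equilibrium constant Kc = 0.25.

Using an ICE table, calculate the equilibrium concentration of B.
[B] = 0.806 M

ICE: [A] = 3.0 − x, [B] = 2x.
Kc = (2x)²/(3.0 − x) = 0.25 ⇒ 4x² + 0.25x − 0.75 = 0.
x = (−0.25 + √(0.25² + 4·4·0.75))/(2·4) = (−0.25 + √12.062)/8 = 0.40289.
[B] = 2x = 0.806 M.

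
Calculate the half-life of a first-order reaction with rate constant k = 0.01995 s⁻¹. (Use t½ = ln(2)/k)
34.74 s

t½ = ln(2)/k = 0.6931/0.01995 = 34.74 s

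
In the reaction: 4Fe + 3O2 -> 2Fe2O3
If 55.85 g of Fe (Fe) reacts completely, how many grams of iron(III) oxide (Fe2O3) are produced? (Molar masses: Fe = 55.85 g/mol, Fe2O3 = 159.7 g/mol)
Moles of Fe = 55.85 g ÷ 55.85 g/mol = 1 mol
Mole ratio: 2 mol Fe2O3 / 4 mol Fe
Moles of Fe2O3 = 1 × (2/4) = 0.5 mol
Mass of Fe2O3 = 0.5 mol × 159.7 g/mol = 79.85 g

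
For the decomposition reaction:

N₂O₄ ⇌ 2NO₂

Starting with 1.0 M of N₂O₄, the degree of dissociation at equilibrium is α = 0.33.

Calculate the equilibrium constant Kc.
K_c = 0.6501

x = α·[A]₀ = 0.33 × 1.0 = 0.33 M dissociated.
At eq: [N₂O₄] = 1.0 − 0.33 = 0.67 M; [NO₂] = 2x = 0.66 M.
Kc = [NO₂]²/[N₂O₄] = (0.66)²/0.67 = 0.6501.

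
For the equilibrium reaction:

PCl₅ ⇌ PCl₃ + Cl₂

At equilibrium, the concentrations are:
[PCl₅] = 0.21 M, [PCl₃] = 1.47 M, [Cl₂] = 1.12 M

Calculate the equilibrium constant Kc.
K_c = 7.8400

Kc = ([PCl₃] × [Cl₂]) / ([PCl₅])
   = ((1.47)·(1.12)) / ((0.21))
   = 1.6464 / 0.21 = 7.8400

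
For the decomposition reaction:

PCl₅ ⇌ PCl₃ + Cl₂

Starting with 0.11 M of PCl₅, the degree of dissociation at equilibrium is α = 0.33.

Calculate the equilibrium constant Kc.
K_c = 0.0179

x = α·[A]₀ = 0.33 × 0.11 = 0.0363 M dissociated.
At eq: [PCl₅] = 0.11 − 0.0363 = 0.0737 M; [PCl₃] = [Cl₂] = x = 0.0363 M.
Kc = [PCl₃][Cl₂]/[PCl₅] = (0.0363)²/0.0737 = 0.01788.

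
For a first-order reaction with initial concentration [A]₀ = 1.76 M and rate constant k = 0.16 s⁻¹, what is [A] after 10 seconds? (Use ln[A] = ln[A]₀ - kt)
0.3553 M

ln[A] = ln[A]₀ - k·t = ln(1.76) - (0.16)·(10) = 0.5653 - 1.6000 = -1.0347
[A] = e^(-1.0347) = 0.3553 M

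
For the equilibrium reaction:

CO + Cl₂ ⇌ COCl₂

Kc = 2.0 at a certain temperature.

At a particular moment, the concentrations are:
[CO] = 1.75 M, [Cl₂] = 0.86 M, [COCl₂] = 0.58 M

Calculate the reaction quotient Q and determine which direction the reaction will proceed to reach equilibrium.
Q = 0.385, Q < K, reaction proceeds forward (toward products)

Q = ([COCl₂]) / ([CO] × [Cl₂])
  = ((0.58)) / ((1.75)·(0.86)) = 0.58/1.505 = 0.3854
Since Q = 0.3854 < Kc = 2.0, the reaction proceeds forward (toward products) to reach equilibrium.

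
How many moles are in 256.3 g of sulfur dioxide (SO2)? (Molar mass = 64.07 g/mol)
Moles = 256.3 g ÷ 64.07 g/mol = 4 mol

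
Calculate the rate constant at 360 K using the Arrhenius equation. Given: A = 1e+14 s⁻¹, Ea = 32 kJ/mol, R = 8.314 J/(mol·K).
2.27e+09 s⁻¹

k = A·exp(-Ea/(R·T)) = 1e+14·exp(-32000/(8.314·360)) = 1e+14·exp(-10.6915) = 1e+14·2.2738e-05 = 2.27e+09 s⁻¹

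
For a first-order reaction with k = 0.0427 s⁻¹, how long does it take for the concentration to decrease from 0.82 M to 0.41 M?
16.23 s

From ln[A] = ln[A]₀ - k·t: t = ln([A]₀/[A])/k = ln(0.82/0.41)/0.0427 = ln(2.0000)/0.0427 = 0.6931/0.0427 = 16.23 s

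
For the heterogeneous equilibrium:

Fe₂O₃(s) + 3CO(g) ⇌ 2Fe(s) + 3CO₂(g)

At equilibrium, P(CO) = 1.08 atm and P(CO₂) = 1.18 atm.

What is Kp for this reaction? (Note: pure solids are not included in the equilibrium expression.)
K_p = 1.304

Solids (Fe₂O₃, Fe) are excluded.
Kp = P(CO₂)³/P(CO)³ = (1.18)³/(1.08)³ = 1.643/1.26 = 1.304.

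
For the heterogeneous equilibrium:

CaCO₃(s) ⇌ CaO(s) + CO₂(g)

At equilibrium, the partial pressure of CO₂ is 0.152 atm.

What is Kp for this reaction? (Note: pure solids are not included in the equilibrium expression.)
K_p = 0.152

Solids (CaCO₃, CaO) have activity 1 and are excluded.
Kp = P(CO₂) = 0.152.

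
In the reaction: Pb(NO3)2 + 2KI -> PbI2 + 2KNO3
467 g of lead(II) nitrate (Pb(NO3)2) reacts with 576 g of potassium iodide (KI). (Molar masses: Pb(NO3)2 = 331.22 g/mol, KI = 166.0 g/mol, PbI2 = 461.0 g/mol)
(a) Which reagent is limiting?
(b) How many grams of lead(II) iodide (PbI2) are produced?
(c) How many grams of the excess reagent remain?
(a) Pb(NO3)2, (b) 650 g, (c) 107.9 g

Moles of Pb(NO3)2 = 467 g ÷ 331.22 g/mol = 1.40994 mol
Moles of KI = 576 g ÷ 166.0 g/mol = 3.46988 mol
Moles ÷ coefficient: Pb(NO3)2: 1.40994/1 = 1.41, KI: 3.46988/2 = 1.735
(a) Pb(NO3)2 has the smaller value, so Pb(NO3)2 is the limiting reagent.
(b) Moles of PbI2 = 1.40994 mol Pb(NO3)2 × (1/1) = 1.40994 mol; mass = 1.40994 mol × 461.0 g/mol = 650 g
(c) KI consumed = 1.40994 × (2/1) = 2.81988 mol; remaining = 3.46988 − 2.81988 = 0.650001 mol; mass = 0.650001 mol × 166.0 g/mol = 107.9 g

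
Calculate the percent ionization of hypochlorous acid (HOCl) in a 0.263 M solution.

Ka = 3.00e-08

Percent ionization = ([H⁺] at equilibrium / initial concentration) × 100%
Percent ionization = 0.0338%

Let x = [H⁺]. Ka = x²/(C - x) ⇒ x² + (3.00e-08)x - (3.00e-08)(0.263) = 0. x = 8.8811e-05. Percent = (8.8811e-05/0.263) × 100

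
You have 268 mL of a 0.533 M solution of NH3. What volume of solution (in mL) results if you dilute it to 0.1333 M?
Using M₁V₁ = M₂V₂:
0.533 × 268 = 0.1333 × V₂
V₂ = (0.533 × 268) / 0.1333 = 1072 mL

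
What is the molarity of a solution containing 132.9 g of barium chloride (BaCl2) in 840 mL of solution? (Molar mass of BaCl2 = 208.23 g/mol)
Moles of BaCl2 = 132.9 g ÷ 208.23 g/mol = 0.638237 mol
Volume = 840 mL = 0.84 L
Molarity = 0.638237 mol ÷ 0.84 L = 0.7598 M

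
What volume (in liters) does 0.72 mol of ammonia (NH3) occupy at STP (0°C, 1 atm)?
At STP, 1 mol of gas occupies 22.4 L
Volume = 0.72 mol × 22.4 L/mol = 16.13 L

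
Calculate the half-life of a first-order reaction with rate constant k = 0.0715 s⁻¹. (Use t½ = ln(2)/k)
9.69 s

t½ = ln(2)/k = 0.6931/0.0715 = 9.69 s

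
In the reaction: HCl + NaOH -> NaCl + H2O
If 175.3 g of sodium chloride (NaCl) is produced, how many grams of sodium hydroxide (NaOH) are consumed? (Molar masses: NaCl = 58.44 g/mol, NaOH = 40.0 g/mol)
Moles of NaCl = 175.3 g ÷ 58.44 g/mol = 2.99966 mol
Mole ratio: 1 mol NaOH / 1 mol NaCl
Moles of NaOH = 2.99966 × (1/1) = 2.99966 mol
Mass of NaOH = 2.99966 mol × 40.0 g/mol = 120 g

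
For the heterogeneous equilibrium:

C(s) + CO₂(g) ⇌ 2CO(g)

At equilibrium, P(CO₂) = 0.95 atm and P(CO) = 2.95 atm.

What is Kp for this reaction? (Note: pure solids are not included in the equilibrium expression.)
K_p = 9.161

Solid C is excluded.
Kp = P(CO)²/P(CO₂) = (2.95)²/0.95 = 8.703/0.95 = 9.161.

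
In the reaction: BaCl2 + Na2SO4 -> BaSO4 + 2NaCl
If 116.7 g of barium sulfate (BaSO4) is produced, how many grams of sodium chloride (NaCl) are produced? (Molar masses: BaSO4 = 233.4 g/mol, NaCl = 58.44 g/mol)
Moles of BaSO4 = 116.7 g ÷ 233.4 g/mol = 0.5 mol
Mole ratio: 2 mol NaCl / 1 mol BaSO4
Moles of NaCl = 0.5 × (2/1) = 1 mol
Mass of NaCl = 1 mol × 58.44 g/mol = 58.44 g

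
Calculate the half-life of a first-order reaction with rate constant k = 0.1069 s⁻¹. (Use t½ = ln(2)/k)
6.48 s

t½ = ln(2)/k = 0.6931/0.1069 = 6.48 s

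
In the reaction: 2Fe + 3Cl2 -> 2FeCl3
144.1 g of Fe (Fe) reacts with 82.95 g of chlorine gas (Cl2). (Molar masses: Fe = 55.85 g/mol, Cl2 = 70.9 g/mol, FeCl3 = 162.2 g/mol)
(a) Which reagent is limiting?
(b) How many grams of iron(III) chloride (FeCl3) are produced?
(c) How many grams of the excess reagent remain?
(a) Cl2, (b) 126.5 g, (c) 100.5 g

Moles of Fe = 144.1 g ÷ 55.85 g/mol = 2.58013 mol
Moles of Cl2 = 82.95 g ÷ 70.9 g/mol = 1.16996 mol
Moles ÷ coefficient: Fe: 2.58013/2 = 1.29, Cl2: 1.16996/3 = 0.39
(a) Cl2 has the smaller value, so Cl2 is the limiting reagent.
(b) Moles of FeCl3 = 1.16996 mol Cl2 × (2/3) = 0.779972 mol; mass = 0.779972 mol × 162.2 g/mol = 126.5 g
(c) Fe consumed = 1.16996 × (2/3) = 0.779972 mol; remaining = 2.58013 − 0.779972 = 1.80015 mol; mass = 1.80015 mol × 55.85 g/mol = 100.5 g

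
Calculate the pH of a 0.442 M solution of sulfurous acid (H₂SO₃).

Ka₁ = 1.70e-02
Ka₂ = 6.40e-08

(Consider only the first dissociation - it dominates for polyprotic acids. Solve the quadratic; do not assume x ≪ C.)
pH = 1.10

x² + Ka₁·x − Ka₁·C = 0 with Ka₁ = 1.70e-02, C = 0.442.
x = (−Ka₁ + √(Ka₁² + 4·Ka₁·C))/2 = 7.8599e-02 M, so pH = 1.10.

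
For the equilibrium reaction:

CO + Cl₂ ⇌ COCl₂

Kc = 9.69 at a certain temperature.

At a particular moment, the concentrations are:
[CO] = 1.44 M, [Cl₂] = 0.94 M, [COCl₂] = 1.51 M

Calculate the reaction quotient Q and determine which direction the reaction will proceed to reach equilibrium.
Q = 1.116, Q < K, reaction proceeds forward (toward products)

Q = ([COCl₂]) / ([CO] × [Cl₂])
  = ((1.51)) / ((1.44)·(0.94)) = 1.51/1.3536 = 1.116
Since Q = 1.116 < Kc = 9.69, the reaction proceeds forward (toward products) to reach equilibrium.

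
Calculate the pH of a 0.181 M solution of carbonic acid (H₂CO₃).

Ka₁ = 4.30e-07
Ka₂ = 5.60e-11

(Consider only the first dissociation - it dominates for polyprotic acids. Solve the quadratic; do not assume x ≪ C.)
pH = 3.55

x² + Ka₁·x − Ka₁·C = 0 with Ka₁ = 4.30e-07, C = 0.181.
x = (−Ka₁ + √(Ka₁² + 4·Ka₁·C))/2 = 2.7877e-04 M, so pH = 3.55.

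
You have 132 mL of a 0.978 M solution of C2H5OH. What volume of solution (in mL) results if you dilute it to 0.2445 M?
Using M₁V₁ = M₂V₂:
0.978 × 132 = 0.2445 × V₂
V₂ = (0.978 × 132) / 0.2445 = 528 mL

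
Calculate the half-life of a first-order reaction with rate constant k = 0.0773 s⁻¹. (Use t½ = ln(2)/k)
8.97 s

t½ = ln(2)/k = 0.6931/0.0773 = 8.97 s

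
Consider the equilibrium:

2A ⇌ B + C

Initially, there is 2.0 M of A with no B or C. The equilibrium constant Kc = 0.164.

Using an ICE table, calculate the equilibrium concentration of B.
[B] = 0.447 M

ICE: [A] = 2.0 − 2x, [B] = [C] = x.
Kc = x²/(2.0 − 2x)² = 0.164 ⇒ √Kc = x/(2.0 − 2x).
x = √0.164·2.0/(1 + 2√0.164) = 0.40497·2.0/1.8099 = 0.44749.
[B] = x = 0.447 M.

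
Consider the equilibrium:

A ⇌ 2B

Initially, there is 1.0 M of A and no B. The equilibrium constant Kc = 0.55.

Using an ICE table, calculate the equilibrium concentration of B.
[B] = 0.617 M

ICE: [A] = 1.0 − x, [B] = 2x.
Kc = (2x)²/(1.0 − x) = 0.55 ⇒ 4x² + 0.55x − 0.55 = 0.
x = (−0.55 + √(0.55² + 4·4·0.55))/(2·4) = (−0.55 + √9.1025)/8 = 0.30838.
[B] = 2x = 0.617 M.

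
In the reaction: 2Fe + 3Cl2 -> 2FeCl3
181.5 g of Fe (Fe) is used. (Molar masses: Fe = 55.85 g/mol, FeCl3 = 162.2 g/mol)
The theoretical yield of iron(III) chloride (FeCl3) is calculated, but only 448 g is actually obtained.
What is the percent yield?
Moles of Fe = 181.5 g ÷ 55.85 g/mol = 3.24978 mol
Mole ratio: 2 mol FeCl3 / 2 mol Fe
Moles of FeCl3 = 3.24978 × (2/2) = 3.24978 mol
Theoretical yield = 3.24978 mol × 162.2 g/mol = 527.11 g
Actual yield = 448 g
Percent yield = (448 / 527.11) × 100% = 85.0%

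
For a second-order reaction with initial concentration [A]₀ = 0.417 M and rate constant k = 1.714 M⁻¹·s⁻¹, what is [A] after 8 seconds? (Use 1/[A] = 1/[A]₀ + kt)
0.0621 M

1/[A] = 1/[A]₀ + k·t = 1/0.417 + (1.714)·(8) = 2.3981 + 13.7120 = 16.1101
[A] = 1/16.1101 = 0.0621 M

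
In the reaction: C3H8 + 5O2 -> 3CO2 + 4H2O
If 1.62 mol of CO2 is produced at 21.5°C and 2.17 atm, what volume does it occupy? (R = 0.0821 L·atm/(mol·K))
T = 21.5°C + 273.15 = 294.65 K
V = nRT/P = (1.62 × 0.0821 × 294.65) / 2.17
V = 18.06 L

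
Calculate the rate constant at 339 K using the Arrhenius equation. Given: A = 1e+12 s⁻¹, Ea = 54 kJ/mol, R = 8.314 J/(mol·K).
4.78e+03 s⁻¹

k = A·exp(-Ea/(R·T)) = 1e+12·exp(-54000/(8.314·339)) = 1e+12·exp(-19.1595) = 1e+12·4.7768e-09 = 4.78e+03 s⁻¹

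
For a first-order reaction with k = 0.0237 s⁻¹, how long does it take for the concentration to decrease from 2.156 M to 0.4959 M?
62.01 s

From ln[A] = ln[A]₀ - k·t: t = ln([A]₀/[A])/k = ln(2.156/0.4959)/0.0237 = ln(4.3477)/0.0237 = 1.4696/0.0237 = 62.01 s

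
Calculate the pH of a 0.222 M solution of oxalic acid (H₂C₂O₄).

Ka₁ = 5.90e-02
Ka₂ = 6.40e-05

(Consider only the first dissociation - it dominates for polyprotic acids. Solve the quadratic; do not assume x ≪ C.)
pH = 1.05

x² + Ka₁·x − Ka₁·C = 0 with Ka₁ = 5.90e-02, C = 0.222.
x = (−Ka₁ + √(Ka₁² + 4·Ka₁·C))/2 = 8.8687e-02 M, so pH = 1.05.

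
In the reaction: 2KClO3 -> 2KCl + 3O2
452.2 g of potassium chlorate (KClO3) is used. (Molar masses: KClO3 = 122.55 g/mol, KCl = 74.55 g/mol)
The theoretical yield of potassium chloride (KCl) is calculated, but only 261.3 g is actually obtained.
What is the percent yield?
Moles of KClO3 = 452.2 g ÷ 122.55 g/mol = 3.68992 mol
Mole ratio: 2 mol KCl / 2 mol KClO3
Moles of KCl = 3.68992 × (2/2) = 3.68992 mol
Theoretical yield = 3.68992 mol × 74.55 g/mol = 275.08 g
Actual yield = 261.3 g
Percent yield = (261.3 / 275.08) × 100% = 95.0%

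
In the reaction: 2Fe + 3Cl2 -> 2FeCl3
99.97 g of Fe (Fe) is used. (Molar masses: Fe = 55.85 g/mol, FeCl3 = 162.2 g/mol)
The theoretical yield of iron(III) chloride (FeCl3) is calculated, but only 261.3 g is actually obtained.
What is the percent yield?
Moles of Fe = 99.97 g ÷ 55.85 g/mol = 1.78997 mol
Mole ratio: 2 mol FeCl3 / 2 mol Fe
Moles of FeCl3 = 1.78997 × (2/2) = 1.78997 mol
Theoretical yield = 1.78997 mol × 162.2 g/mol = 290.33 g
Actual yield = 261.3 g
Percent yield = (261.3 / 290.33) × 100% = 90.0%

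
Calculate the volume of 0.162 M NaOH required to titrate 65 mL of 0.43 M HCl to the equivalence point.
V_{base} = 172.5 mL

At equivalence: moles acid = moles base.
moles HCl = 0.43 M × 0.065 L = 0.02795 mol
V_NaOH = 0.02795 mol ÷ 0.162 M = 0.1725 L = 172.5 mL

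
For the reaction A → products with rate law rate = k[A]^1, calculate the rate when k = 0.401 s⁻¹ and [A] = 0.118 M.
0.04732 M/s

rate = k·[A]^1 = 0.401·(0.118)^1 = 0.401·0.118 = 0.04732 M/s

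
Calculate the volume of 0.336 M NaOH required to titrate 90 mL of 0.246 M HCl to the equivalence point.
V_{base} = 65.9 mL

At equivalence: moles acid = moles base.
moles HCl = 0.246 M × 0.09 L = 0.02214 mol
V_NaOH = 0.02214 mol ÷ 0.336 M = 0.06589 L = 65.9 mL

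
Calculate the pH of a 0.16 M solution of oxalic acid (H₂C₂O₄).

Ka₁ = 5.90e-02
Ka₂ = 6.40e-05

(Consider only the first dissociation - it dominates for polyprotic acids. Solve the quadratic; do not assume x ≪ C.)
pH = 1.14

x² + Ka₁·x − Ka₁·C = 0 with Ka₁ = 5.90e-02, C = 0.16.
x = (−Ka₁ + √(Ka₁² + 4·Ka₁·C))/2 = 7.2039e-02 M, so pH = 1.14.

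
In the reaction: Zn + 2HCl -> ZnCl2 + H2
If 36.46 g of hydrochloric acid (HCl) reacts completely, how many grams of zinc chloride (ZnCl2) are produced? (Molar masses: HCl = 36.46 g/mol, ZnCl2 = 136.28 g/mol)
Moles of HCl = 36.46 g ÷ 36.46 g/mol = 1 mol
Mole ratio: 1 mol ZnCl2 / 2 mol HCl
Moles of ZnCl2 = 1 × (1/2) = 0.5 mol
Mass of ZnCl2 = 0.5 mol × 136.28 g/mol = 68.14 g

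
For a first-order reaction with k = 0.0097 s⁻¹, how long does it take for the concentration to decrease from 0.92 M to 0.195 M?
159.94 s

From ln[A] = ln[A]₀ - k·t: t = ln([A]₀/[A])/k = ln(0.92/0.195)/0.0097 = ln(4.7179)/0.0097 = 1.5514/0.0097 = 159.94 s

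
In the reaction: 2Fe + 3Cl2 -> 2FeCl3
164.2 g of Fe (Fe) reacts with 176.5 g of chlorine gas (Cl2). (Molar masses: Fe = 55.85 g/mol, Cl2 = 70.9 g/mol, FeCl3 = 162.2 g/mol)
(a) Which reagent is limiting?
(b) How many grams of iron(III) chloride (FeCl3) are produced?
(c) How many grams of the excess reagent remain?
(a) Cl2, (b) 269.2 g, (c) 71.51 g

Moles of Fe = 164.2 g ÷ 55.85 g/mol = 2.94002 mol
Moles of Cl2 = 176.5 g ÷ 70.9 g/mol = 2.48942 mol
Moles ÷ coefficient: Fe: 2.94002/2 = 1.47, Cl2: 2.48942/3 = 0.8298
(a) Cl2 has the smaller value, so Cl2 is the limiting reagent.
(b) Moles of FeCl3 = 2.48942 mol Cl2 × (2/3) = 1.65961 mol; mass = 1.65961 mol × 162.2 g/mol = 269.2 g
(c) Fe consumed = 2.48942 × (2/3) = 1.65961 mol; remaining = 2.94002 − 1.65961 = 1.2804 mol; mass = 1.2804 mol × 55.85 g/mol = 71.51 g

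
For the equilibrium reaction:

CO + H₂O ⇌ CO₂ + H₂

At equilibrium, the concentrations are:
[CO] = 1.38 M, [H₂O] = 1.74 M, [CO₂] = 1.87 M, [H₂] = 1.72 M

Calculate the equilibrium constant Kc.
K_c = 1.3395

Kc = ([CO₂] × [H₂]) / ([CO] × [H₂O])
   = ((1.87)·(1.72)) / ((1.38)·(1.74))
   = 3.2164 / 2.4012 = 1.3395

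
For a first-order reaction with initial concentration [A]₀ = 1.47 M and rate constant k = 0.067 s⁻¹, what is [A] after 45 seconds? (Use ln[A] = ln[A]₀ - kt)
0.0721 M

ln[A] = ln[A]₀ - k·t = ln(1.47) - (0.067)·(45) = 0.3853 - 3.0150 = -2.6297
[A] = e^(-2.6297) = 0.0721 M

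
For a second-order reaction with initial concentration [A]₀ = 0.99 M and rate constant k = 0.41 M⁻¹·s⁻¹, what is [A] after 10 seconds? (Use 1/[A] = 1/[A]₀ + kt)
0.1957 M

1/[A] = 1/[A]₀ + k·t = 1/0.99 + (0.41)·(10) = 1.0101 + 4.1000 = 5.1101
[A] = 1/5.1101 = 0.1957 M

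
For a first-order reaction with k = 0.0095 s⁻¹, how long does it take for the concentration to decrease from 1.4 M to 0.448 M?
119.94 s

From ln[A] = ln[A]₀ - k·t: t = ln([A]₀/[A])/k = ln(1.4/0.448)/0.0095 = ln(3.1250)/0.0095 = 1.1394/0.0095 = 119.94 s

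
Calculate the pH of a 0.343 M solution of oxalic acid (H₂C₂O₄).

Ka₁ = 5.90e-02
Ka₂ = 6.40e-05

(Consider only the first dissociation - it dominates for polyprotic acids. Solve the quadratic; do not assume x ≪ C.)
pH = 0.94

x² + Ka₁·x − Ka₁·C = 0 with Ka₁ = 5.90e-02, C = 0.343.
x = (−Ka₁ + √(Ka₁² + 4·Ka₁·C))/2 = 1.1578e-01 M, so pH = 0.94.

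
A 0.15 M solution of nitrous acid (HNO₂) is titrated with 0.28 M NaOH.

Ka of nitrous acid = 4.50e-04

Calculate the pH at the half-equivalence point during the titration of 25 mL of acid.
pH = pKa = 3.35

At the half-equivalence point, [HA] = [A⁻], so by Henderson–Hasselbalch pH = pKa + log(1) = pKa.
pKa = −log(4.50e-04) = 3.35.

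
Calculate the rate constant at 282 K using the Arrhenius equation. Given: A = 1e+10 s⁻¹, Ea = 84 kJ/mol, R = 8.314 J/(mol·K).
2.76e-06 s⁻¹

k = A·exp(-Ea/(R·T)) = 1e+10·exp(-84000/(8.314·282)) = 1e+10·exp(-35.8278) = 1e+10·2.7554e-16 = 2.76e-06 s⁻¹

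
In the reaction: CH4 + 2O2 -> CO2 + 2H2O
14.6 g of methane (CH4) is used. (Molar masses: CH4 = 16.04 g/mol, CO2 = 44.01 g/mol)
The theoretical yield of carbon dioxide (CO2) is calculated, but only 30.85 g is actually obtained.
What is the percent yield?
Moles of CH4 = 14.6 g ÷ 16.04 g/mol = 0.910224 mol
Mole ratio: 1 mol CO2 / 1 mol CH4
Moles of CO2 = 0.910224 × (1/1) = 0.910224 mol
Theoretical yield = 0.910224 mol × 44.01 g/mol = 40.059 g
Actual yield = 30.85 g
Percent yield = (30.85 / 40.059) × 100% = 77.0%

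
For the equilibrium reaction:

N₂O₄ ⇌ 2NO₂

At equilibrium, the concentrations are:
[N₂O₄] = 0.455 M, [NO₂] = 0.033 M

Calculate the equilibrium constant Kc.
K_c = 2.39e-03

Kc = ([NO₂]^2) / ([N₂O₄])
   = ((0.033)^2) / ((0.455))
   = 0.001089 / 0.455 = 2.39e-03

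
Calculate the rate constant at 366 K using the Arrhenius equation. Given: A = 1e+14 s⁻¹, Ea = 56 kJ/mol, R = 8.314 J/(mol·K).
1.02e+06 s⁻¹

k = A·exp(-Ea/(R·T)) = 1e+14·exp(-56000/(8.314·366)) = 1e+14·exp(-18.4034) = 1e+14·1.0175e-08 = 1.02e+06 s⁻¹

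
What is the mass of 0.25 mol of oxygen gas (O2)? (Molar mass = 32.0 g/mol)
Mass = 0.25 mol × 32.0 g/mol = 8 g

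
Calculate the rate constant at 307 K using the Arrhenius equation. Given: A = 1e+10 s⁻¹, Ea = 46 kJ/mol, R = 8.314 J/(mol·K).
1.49e+02 s⁻¹

k = A·exp(-Ea/(R·T)) = 1e+10·exp(-46000/(8.314·307)) = 1e+10·exp(-18.0223) = 1e+10·1.4895e-08 = 1.49e+02 s⁻¹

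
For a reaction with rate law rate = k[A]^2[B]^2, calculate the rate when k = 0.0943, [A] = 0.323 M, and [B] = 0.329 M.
0.001065 M/s

rate = k·[A]^2·[B]^2 = 0.0943·(0.323)^2·(0.329)^2 = 0.0943·0.104329·0.108241 = 0.001065 M/s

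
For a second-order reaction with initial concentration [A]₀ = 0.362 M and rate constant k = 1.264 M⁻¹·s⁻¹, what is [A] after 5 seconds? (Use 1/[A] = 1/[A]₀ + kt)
0.1101 M

1/[A] = 1/[A]₀ + k·t = 1/0.362 + (1.264)·(5) = 2.7624 + 6.3200 = 9.0824
[A] = 1/9.0824 = 0.1101 M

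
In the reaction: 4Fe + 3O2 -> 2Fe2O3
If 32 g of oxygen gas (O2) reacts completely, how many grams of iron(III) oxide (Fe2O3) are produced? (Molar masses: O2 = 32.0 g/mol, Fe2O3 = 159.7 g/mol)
Moles of O2 = 32 g ÷ 32.0 g/mol = 1 mol
Mole ratio: 2 mol Fe2O3 / 3 mol O2
Moles of Fe2O3 = 1 × (2/3) = 0.666667 mol
Mass of Fe2O3 = 0.666667 mol × 159.7 g/mol = 106.5 g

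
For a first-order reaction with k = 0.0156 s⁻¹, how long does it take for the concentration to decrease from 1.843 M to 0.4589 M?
89.12 s

From ln[A] = ln[A]₀ - k·t: t = ln([A]₀/[A])/k = ln(1.843/0.4589)/0.0156 = ln(4.0161)/0.0156 = 1.3903/0.0156 = 89.12 s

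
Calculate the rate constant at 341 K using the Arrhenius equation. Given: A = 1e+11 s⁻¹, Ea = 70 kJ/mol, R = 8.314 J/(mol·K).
1.89e+00 s⁻¹

k = A·exp(-Ea/(R·T)) = 1e+11·exp(-70000/(8.314·341)) = 1e+11·exp(-24.6907) = 1e+11·1.8922e-11 = 1.89e+00 s⁻¹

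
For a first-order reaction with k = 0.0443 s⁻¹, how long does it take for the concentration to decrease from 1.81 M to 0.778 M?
19.06 s

From ln[A] = ln[A]₀ - k·t: t = ln([A]₀/[A])/k = ln(1.81/0.778)/0.0443 = ln(2.3265)/0.0443 = 0.8444/0.0443 = 19.06 s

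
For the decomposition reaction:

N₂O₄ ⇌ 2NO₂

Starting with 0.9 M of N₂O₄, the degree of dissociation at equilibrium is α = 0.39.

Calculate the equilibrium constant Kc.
K_c = 0.8976

x = α·[A]₀ = 0.39 × 0.9 = 0.351 M dissociated.
At eq: [N₂O₄] = 0.9 − 0.351 = 0.549 M; [NO₂] = 2x = 0.702 M.
Kc = [NO₂]²/[N₂O₄] = (0.702)²/0.549 = 0.8976.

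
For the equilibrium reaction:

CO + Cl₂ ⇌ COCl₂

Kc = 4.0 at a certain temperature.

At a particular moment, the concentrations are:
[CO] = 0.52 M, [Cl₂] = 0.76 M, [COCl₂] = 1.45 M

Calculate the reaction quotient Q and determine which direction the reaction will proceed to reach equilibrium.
Q = 3.669, Q < K, reaction proceeds forward (toward products)

Q = ([COCl₂]) / ([CO] × [Cl₂])
  = ((1.45)) / ((0.52)·(0.76)) = 1.45/0.3952 = 3.669
Since Q = 3.669 < Kc = 4.0, the reaction proceeds forward (toward products) to reach equilibrium.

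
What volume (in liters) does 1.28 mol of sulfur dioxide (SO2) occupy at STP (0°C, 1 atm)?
At STP, 1 mol of gas occupies 22.4 L
Volume = 1.28 mol × 22.4 L/mol = 28.67 L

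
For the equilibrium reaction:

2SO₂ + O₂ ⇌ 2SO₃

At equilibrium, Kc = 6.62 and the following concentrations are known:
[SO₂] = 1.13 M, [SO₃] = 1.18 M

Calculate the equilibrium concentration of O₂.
[O₂] = 0.1647 M

Kc = ([SO₃]^2) / ([SO₂]^2 × [O₂]) = 6.62
[O₂]^1 = (product terms)/(Kc · other reactant terms) = 1.3924 / (6.62 · 1.2769) = 0.16472
[O₂] = 0.1647 M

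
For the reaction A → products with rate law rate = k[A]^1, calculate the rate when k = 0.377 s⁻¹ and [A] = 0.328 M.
0.1237 M/s

rate = k·[A]^1 = 0.377·(0.328)^1 = 0.377·0.328 = 0.1237 M/s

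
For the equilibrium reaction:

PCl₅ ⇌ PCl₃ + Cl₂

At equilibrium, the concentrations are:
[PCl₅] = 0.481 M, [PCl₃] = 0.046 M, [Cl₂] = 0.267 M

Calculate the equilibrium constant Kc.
K_c = 0.0255

Kc = ([PCl₃] × [Cl₂]) / ([PCl₅])
   = ((0.046)·(0.267)) / ((0.481))
   = 0.012282 / 0.481 = 0.0255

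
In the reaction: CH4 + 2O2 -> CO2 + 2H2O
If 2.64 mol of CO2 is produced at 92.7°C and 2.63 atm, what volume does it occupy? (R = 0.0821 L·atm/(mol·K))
T = 92.7°C + 273.15 = 365.85 K
V = nRT/P = (2.64 × 0.0821 × 365.85) / 2.63
V = 30.15 L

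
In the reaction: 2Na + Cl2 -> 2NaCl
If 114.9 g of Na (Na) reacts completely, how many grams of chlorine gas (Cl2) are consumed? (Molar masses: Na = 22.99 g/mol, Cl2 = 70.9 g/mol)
Moles of Na = 114.9 g ÷ 22.99 g/mol = 4.99783 mol
Mole ratio: 1 mol Cl2 / 2 mol Na
Moles of Cl2 = 4.99783 × (1/2) = 2.49891 mol
Mass of Cl2 = 2.49891 mol × 70.9 g/mol = 177.2 g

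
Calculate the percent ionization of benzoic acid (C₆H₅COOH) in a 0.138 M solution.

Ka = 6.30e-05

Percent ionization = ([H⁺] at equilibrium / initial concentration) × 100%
Percent ionization = 2.11%

Let x = [H⁺]. Ka = x²/(C - x) ⇒ x² + (6.30e-05)x - (6.30e-05)(0.138) = 0. x = 2.9172e-03. Percent = (2.9172e-03/0.138) × 100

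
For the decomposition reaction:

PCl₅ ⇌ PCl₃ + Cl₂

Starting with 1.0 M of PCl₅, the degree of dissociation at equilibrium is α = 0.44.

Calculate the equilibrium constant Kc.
K_c = 0.3457

x = α·[A]₀ = 0.44 × 1.0 = 0.44 M dissociated.
At eq: [PCl₅] = 1.0 − 0.44 = 0.56 M; [PCl₃] = [Cl₂] = x = 0.44 M.
Kc = [PCl₃][Cl₂]/[PCl₅] = (0.44)²/0.56 = 0.3457.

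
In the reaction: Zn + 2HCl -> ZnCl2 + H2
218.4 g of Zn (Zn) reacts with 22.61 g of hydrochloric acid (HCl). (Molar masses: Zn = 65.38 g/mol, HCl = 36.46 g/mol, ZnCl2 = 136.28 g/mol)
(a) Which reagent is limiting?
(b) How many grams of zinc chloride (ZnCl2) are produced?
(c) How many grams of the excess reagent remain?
(a) HCl, (b) 42.26 g, (c) 198.1 g

Moles of Zn = 218.4 g ÷ 65.38 g/mol = 3.34047 mol
Moles of HCl = 22.61 g ÷ 36.46 g/mol = 0.620132 mol
Moles ÷ coefficient: Zn: 3.34047/1 = 3.34, HCl: 0.620132/2 = 0.3101
(a) HCl has the smaller value, so HCl is the limiting reagent.
(b) Moles of ZnCl2 = 0.620132 mol HCl × (1/2) = 0.310066 mol; mass = 0.310066 mol × 136.28 g/mol = 42.26 g
(c) Zn consumed = 0.620132 × (1/2) = 0.310066 mol; remaining = 3.34047 − 0.310066 = 3.03041 mol; mass = 3.03041 mol × 65.38 g/mol = 198.1 g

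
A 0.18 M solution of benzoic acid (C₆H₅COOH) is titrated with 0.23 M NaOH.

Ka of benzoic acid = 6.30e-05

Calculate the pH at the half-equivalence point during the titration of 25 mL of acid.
pH = pKa = 4.20

At the half-equivalence point, [HA] = [A⁻], so by Henderson–Hasselbalch pH = pKa + log(1) = pKa.
pKa = −log(6.30e-05) = 4.20.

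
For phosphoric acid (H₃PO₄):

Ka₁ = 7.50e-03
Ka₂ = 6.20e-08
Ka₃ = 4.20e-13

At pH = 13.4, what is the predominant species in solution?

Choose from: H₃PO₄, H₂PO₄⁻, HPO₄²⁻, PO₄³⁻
PO₄³⁻

pKa1 = 2.12, pKa2 = 7.21, pKa3 = 12.38. Each pKa is the crossover between adjacent species; pH = 13.4 lies in the region where PO₄³⁻ predominates.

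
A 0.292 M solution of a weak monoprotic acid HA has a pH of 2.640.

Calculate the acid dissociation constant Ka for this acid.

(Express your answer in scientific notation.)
K_a = 1.81e-05

[H⁺] = 10^(−pH) = 10^(−2.640) = 2.291e-03 M. For HA ⇌ H⁺ + A⁻, Ka = x²/(C − x) = (2.291e-03)²/(0.292 − 2.291e-03) = 1.81e-05.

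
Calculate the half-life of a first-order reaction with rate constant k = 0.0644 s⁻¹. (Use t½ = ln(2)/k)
10.76 s

t½ = ln(2)/k = 0.6931/0.0644 = 10.76 s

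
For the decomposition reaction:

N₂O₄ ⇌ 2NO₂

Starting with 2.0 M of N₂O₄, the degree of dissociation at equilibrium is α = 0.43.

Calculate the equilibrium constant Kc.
K_c = 2.5951

x = α·[A]₀ = 0.43 × 2.0 = 0.86 M dissociated.
At eq: [N₂O₄] = 2.0 − 0.86 = 1.14 M; [NO₂] = 2x = 1.72 M.
Kc = [NO₂]²/[N₂O₄] = (1.72)²/1.14 = 2.595.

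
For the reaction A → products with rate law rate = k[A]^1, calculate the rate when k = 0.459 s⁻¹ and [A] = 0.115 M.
0.05279 M/s

rate = k·[A]^1 = 0.459·(0.115)^1 = 0.459·0.115 = 0.05279 M/s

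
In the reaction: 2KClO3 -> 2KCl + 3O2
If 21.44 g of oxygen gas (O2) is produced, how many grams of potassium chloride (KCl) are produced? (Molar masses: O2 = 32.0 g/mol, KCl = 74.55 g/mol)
Moles of O2 = 21.44 g ÷ 32.0 g/mol = 0.67 mol
Mole ratio: 2 mol KCl / 3 mol O2
Moles of KCl = 0.67 × (2/3) = 0.446667 mol
Mass of KCl = 0.446667 mol × 74.55 g/mol = 33.3 g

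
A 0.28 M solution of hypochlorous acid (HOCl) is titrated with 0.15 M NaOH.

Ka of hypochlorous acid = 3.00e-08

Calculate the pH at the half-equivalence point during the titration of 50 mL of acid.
pH = pKa = 7.52

At the half-equivalence point, [HA] = [A⁻], so by Henderson–Hasselbalch pH = pKa + log(1) = pKa.
pKa = −log(3.00e-08) = 7.52.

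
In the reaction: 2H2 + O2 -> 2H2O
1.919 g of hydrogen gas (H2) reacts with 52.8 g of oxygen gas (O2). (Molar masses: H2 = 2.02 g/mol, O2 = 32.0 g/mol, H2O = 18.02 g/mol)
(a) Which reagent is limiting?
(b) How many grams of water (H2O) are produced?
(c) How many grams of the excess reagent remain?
(a) H2, (b) 17.12 g, (c) 37.6 g

Moles of H2 = 1.919 g ÷ 2.02 g/mol = 0.95 mol
Moles of O2 = 52.8 g ÷ 32.0 g/mol = 1.65 mol
Moles ÷ coefficient: H2: 0.95/2 = 0.475, O2: 1.65/1 = 1.65
(a) H2 has the smaller value, so H2 is the limiting reagent.
(b) Moles of H2O = 0.95 mol H2 × (2/2) = 0.95 mol; mass = 0.95 mol × 18.02 g/mol = 17.12 g
(c) O2 consumed = 0.95 × (1/2) = 0.475 mol; remaining = 1.65 − 0.475 = 1.175 mol; mass = 1.175 mol × 32.0 g/mol = 37.6 g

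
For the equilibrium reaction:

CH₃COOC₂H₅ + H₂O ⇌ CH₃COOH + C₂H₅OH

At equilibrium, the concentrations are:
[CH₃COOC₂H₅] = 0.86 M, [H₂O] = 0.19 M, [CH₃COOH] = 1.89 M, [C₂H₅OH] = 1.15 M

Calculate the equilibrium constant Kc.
K_c = 13.3017

Kc = ([CH₃COOH] × [C₂H₅OH]) / ([CH₃COOC₂H₅] × [H₂O])
   = ((1.89)·(1.15)) / ((0.86)·(0.19))
   = 2.1735 / 0.1634 = 13.3017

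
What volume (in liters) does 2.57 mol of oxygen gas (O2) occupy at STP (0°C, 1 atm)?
At STP, 1 mol of gas occupies 22.4 L
Volume = 2.57 mol × 22.4 L/mol = 57.57 L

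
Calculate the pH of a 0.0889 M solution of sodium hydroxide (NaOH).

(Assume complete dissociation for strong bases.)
pH = 12.95

[OH⁻] = 0.0889 M for strong base. pOH = -log[OH⁻] = 1.05, pH = 14 - pOH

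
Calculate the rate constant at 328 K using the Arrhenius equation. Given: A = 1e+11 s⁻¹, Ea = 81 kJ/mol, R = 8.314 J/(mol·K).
1.26e-02 s⁻¹

k = A·exp(-Ea/(R·T)) = 1e+11·exp(-81000/(8.314·328)) = 1e+11·exp(-29.7031) = 1e+11·1.2593e-13 = 1.26e-02 s⁻¹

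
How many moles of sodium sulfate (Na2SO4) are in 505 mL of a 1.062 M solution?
Moles = Molarity × Volume (L)
Moles = 1.062 M × 0.505 L = 0.5363 mol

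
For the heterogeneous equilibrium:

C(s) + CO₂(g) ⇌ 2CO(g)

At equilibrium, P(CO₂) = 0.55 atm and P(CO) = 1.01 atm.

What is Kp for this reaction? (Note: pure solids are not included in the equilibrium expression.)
K_p = 1.855

Solid C is excluded.
Kp = P(CO)²/P(CO₂) = (1.01)²/0.55 = 1.02/0.55 = 1.855.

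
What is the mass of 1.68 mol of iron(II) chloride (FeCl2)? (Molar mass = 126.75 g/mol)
Mass = 1.68 mol × 126.75 g/mol = 212.9 g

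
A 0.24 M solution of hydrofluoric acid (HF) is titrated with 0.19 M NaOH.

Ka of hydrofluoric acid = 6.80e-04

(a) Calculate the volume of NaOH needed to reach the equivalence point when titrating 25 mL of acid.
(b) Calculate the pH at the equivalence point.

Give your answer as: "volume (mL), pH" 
V = 31.6 mL, pH = 8.10

(a) At equivalence: moles acid = moles base.
moles acid = 0.24 × 0.025 = 0.006 mol; V_NaOH = 0.006/0.19 = 0.03158 L = 31.6 mL.
(b) At equivalence, all acid → conjugate base A⁻ at [A⁻] = 0.006/0.05658 = 0.106 M.
Kb = Kw/Ka = 1.0e-14/6.80e-04 = 1.471e-11; [OH⁻] = √(Kb·[A⁻]) = 1.249e-06; pOH = 5.90; pH = 14 − pOH = 8.10.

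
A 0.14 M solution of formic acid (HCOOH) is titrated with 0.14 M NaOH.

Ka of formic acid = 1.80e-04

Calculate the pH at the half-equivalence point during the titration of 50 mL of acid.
pH = pKa = 3.74

At the half-equivalence point, [HA] = [A⁻], so by Henderson–Hasselbalch pH = pKa + log(1) = pKa.
pKa = −log(1.80e-04) = 3.74.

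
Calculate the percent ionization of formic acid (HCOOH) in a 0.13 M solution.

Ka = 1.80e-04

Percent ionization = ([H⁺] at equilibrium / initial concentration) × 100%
Percent ionization = 3.65%

Let x = [H⁺]. Ka = x²/(C - x) ⇒ x² + (1.80e-04)x - (1.80e-04)(0.13) = 0. x = 4.7482e-03. Percent = (4.7482e-03/0.13) × 100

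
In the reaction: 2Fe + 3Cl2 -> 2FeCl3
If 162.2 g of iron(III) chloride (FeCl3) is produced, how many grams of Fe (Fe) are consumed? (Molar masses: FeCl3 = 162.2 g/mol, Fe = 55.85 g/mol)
Moles of FeCl3 = 162.2 g ÷ 162.2 g/mol = 1 mol
Mole ratio: 2 mol Fe / 2 mol FeCl3
Moles of Fe = 1 × (2/2) = 1 mol
Mass of Fe = 1 mol × 55.85 g/mol = 55.85 g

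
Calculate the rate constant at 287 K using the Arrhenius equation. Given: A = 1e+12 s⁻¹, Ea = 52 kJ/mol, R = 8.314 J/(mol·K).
3.43e+02 s⁻¹

k = A·exp(-Ea/(R·T)) = 1e+12·exp(-52000/(8.314·287)) = 1e+12·exp(-21.7927) = 1e+12·3.4320e-10 = 3.43e+02 s⁻¹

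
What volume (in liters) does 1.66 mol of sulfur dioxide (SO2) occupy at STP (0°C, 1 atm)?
At STP, 1 mol of gas occupies 22.4 L
Volume = 1.66 mol × 22.4 L/mol = 37.18 L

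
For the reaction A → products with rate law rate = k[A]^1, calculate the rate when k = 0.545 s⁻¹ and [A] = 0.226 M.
0.1232 M/s

rate = k·[A]^1 = 0.545·(0.226)^1 = 0.545·0.226 = 0.1232 M/s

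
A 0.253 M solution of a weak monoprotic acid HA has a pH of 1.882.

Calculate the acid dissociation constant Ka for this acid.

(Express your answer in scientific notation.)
K_a = 7.18e-04

[H⁺] = 10^(−pH) = 10^(−1.882) = 1.312e-02 M. For HA ⇌ H⁺ + A⁻, Ka = x²/(C − x) = (1.312e-02)²/(0.253 − 1.312e-02) = 7.18e-04.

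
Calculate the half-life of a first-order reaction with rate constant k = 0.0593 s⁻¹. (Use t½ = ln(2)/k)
11.69 s

t½ = ln(2)/k = 0.6931/0.0593 = 11.69 s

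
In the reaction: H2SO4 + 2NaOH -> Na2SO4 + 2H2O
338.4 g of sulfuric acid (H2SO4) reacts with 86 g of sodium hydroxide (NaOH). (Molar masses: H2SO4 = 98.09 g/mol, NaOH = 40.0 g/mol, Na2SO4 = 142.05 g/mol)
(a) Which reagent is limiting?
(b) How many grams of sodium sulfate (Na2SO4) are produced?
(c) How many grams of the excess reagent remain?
(a) NaOH, (b) 152.7 g, (c) 233 g

Moles of H2SO4 = 338.4 g ÷ 98.09 g/mol = 3.44989 mol
Moles of NaOH = 86 g ÷ 40.0 g/mol = 2.15 mol
Moles ÷ coefficient: H2SO4: 3.44989/1 = 3.45, NaOH: 2.15/2 = 1.075
(a) NaOH has the smaller value, so NaOH is the limiting reagent.
(b) Moles of Na2SO4 = 2.15 mol NaOH × (1/2) = 1.075 mol; mass = 1.075 mol × 142.05 g/mol = 152.7 g
(c) H2SO4 consumed = 2.15 × (1/2) = 1.075 mol; remaining = 3.44989 − 1.075 = 2.37489 mol; mass = 2.37489 mol × 98.09 g/mol = 233 g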